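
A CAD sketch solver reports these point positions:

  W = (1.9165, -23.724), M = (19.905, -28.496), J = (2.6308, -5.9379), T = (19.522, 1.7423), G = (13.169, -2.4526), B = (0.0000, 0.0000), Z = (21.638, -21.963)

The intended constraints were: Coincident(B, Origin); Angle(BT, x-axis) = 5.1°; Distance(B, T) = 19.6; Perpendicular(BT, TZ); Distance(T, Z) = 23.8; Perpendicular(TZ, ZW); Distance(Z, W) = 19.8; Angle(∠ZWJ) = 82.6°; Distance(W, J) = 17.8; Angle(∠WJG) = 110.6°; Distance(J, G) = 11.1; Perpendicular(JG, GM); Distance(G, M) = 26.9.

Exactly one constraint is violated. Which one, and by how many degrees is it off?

Perpendicular(JG, GM) — off by 3.80°.

B = (0.00, 0.00) ✓; BT at 5.100° ✓; |BT| = 19.60 ✓; ∠(BT, TZ) = 90.00° ✓; |TZ| = 23.80 ✓; ∠(TZ, ZW) = 90.00° ✓; |ZW| = 19.80 ✓; ∠ZWJ = 82.60° ✓; |WJ| = 17.80 ✓; ∠WJG = 110.6° ✓; |JG| = 11.10 ✓; ∠(JG, GM) = 93.80° ✗; |GM| = 26.90 ✓.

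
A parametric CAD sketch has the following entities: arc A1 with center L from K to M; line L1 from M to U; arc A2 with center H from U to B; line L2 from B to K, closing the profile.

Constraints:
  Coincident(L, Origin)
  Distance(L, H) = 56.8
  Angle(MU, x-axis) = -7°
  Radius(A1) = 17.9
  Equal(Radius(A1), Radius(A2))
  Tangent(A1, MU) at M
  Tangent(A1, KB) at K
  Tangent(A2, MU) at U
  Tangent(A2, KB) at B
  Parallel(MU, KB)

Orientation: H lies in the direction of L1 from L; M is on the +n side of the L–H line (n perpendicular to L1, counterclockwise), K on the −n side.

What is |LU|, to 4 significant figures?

59.55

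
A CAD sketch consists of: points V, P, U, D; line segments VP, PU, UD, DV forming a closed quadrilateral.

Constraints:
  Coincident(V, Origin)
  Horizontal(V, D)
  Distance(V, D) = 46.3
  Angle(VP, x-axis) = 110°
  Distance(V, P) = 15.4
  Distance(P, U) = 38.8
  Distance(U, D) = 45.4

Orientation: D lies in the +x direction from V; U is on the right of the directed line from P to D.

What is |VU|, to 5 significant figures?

23.413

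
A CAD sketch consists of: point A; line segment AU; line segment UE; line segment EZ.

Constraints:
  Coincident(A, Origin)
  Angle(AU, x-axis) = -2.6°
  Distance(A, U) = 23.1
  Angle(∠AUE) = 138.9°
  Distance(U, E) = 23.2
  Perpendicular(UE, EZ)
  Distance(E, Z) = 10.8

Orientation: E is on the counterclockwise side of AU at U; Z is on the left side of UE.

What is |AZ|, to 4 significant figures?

40.84

∠AUE = 138.9°, so UE runs at -2.6° + (180° − 138.9°) = 38.50° from the x-axis; with |UE| = 23.2, E = U + 23.2·(cos 38.50°, sin 38.50°) = (41.23, 13.39). UE ⟂ EZ; with |EZ| = 10.8 on the left of UE, Z = E + 10.8·(-0.6225, 0.7826) = (34.51, 21.85). Then |AZ| = |Z − A| = 40.84.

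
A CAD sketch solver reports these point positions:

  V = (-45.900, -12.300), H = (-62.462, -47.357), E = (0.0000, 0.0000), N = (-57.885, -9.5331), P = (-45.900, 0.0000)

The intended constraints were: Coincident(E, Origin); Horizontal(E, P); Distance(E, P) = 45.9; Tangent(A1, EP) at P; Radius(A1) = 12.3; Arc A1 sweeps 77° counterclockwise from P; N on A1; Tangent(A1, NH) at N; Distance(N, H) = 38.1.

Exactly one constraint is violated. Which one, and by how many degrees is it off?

Tangent(A1, NH) at N — off by 6.10°.

E = (0.00, 0.00) ✓; E.y = 0.00, P.y = 0.00 ✓; |EP| = 45.90 ✓; ∠(VP, PE) = 90.00° ✓; |VP| = 12.30 ✓; bearing(V→N) − bearing(V→P) = 77.00° ✓; |VN| = 12.30 ✓; ∠(VN, NH) = 83.90° ✗; |NH| = 38.10 ✓.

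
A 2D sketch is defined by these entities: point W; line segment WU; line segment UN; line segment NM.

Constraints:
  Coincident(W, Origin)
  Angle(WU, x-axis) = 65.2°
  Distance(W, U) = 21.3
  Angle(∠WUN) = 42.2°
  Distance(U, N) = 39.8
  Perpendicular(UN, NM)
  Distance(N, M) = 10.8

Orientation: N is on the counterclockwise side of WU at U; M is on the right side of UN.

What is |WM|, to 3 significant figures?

34.7

W is at the origin; WU runs at 65.2° with length 21.3, so U = 21.3·(cos 65.2°, sin 65.2°) = (8.93, 19.3). ∠WUN = 42.2°, so UN runs at 65.2° + (180° − 42.2°) = 203° from the x-axis; with |UN| = 39.8, N = U + 39.8·(cos 203°, sin 203°) = (-27.7, 3.78). The perpendicularity gives NM at right angles to UN; with |NM| = 10.8 on the right of UN, M = N + 10.8·(-0.391, 0.921) = (-31.9, 13.7). Then |WM| = |M − W| = 34.7.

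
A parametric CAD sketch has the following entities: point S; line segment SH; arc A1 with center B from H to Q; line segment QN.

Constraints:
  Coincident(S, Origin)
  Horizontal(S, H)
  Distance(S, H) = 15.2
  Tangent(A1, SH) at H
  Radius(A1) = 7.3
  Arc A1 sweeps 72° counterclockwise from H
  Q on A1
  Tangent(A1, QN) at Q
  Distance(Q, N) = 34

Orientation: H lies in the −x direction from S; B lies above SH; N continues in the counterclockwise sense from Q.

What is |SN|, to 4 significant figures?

37.45

S is at the origin; SH is horizontal with |SH| = 15.2 and H on the −x side, so H = (-15.20, 0.000). The tangent condition forces BH to be normal to SH, so B = H + (0, 7.3) = (-15.20, 7.300). On A1, H sits at bearing -90° from B; a 72° counterclockwise sweep puts Q at bearing -18°, so Q = B + 7.3·(cos -18°, sin -18°) = (-8.257, 5.044). Since A1 is tangent to QN there, BQ ⟂ QN, so QN runs along (−sin -18°, cos -18°); with |QN| = 34.0, N = (2.249, 37.38). Then |SN| = |N − S| = 37.45.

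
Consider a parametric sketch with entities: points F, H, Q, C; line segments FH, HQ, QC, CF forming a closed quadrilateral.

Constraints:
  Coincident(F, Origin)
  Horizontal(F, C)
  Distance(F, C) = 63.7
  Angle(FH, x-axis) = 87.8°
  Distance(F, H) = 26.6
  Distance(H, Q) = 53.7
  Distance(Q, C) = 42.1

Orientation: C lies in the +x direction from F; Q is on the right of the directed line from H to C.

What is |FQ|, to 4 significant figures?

33.81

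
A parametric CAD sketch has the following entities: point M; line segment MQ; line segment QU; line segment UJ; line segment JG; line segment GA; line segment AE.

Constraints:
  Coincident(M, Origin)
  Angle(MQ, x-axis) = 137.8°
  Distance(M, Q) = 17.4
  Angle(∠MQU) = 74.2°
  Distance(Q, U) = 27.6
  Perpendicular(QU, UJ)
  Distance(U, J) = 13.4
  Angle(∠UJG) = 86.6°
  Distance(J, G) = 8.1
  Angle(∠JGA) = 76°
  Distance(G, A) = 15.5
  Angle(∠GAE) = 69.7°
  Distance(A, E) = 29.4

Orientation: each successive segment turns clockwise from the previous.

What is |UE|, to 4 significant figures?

25.53

∠JGA = 76.0° gives GA at 104.6° from the x-axis; with |GA| = 15.5, A = (6.598, 26.07). ∠GAE = 69.7° gives AE at -5.700° from the x-axis; with |AE| = 29.4, E = (35.85, 23.15). Then |UE| = |E − U| = 25.53.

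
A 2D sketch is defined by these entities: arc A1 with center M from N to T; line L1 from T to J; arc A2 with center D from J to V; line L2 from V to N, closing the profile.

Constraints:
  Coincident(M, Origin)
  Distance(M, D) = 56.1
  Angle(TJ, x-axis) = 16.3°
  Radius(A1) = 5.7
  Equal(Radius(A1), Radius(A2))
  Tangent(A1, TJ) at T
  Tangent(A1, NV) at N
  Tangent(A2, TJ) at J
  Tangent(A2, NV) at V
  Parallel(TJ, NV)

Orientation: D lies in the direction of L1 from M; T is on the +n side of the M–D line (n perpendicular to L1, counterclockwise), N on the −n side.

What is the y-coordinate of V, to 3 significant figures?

10.3

The slot axis is L1's direction at 16.3°, so u = (cos 16.3°, sin 16.3°) = (0.960, 0.281) and n = (−sin 16.3°, cos 16.3°) = (-0.281, 0.960). M is at the origin and D lies 56.1 along u from M, so D = 56.1·u = (53.8, 15.7). Tangency of A1 to both parallel lines with radius 5.7 puts T and N at M ± 5.7·n: T = (-1.60, 5.47), N = (1.60, -5.47). Equal radii place J and V the same way about D: J = D + 5.7·n = (52.2, 21.2), V = D − 5.7·n = (55.4, 10.3). So V.y = 10.3.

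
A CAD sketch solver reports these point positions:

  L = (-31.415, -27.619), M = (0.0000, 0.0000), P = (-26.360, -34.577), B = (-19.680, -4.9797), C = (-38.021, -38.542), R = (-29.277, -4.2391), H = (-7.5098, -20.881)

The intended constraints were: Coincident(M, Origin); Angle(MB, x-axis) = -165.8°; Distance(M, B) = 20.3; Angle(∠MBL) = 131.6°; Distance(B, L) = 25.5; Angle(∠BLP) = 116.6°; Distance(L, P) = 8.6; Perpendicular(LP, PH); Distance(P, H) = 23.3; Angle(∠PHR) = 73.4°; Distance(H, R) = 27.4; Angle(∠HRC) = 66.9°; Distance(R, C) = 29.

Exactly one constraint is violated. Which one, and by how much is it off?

Distance(R, C) = 29 — off by 6.40.

M = (0.00, 0.00) ✓; MB at -165.8° ✓; |MB| = 20.30 ✓; ∠MBL = 131.6° ✓; |BL| = 25.50 ✓; ∠BLP = 116.6° ✓; |LP| = 8.600 ✓; ∠(LP, PH) = 90.00° ✓; |PH| = 23.30 ✓; ∠PHR = 73.40° ✓; |HR| = 27.40 ✓; ∠HRC = 66.90° ✓; |RC| = 35.40 ✗.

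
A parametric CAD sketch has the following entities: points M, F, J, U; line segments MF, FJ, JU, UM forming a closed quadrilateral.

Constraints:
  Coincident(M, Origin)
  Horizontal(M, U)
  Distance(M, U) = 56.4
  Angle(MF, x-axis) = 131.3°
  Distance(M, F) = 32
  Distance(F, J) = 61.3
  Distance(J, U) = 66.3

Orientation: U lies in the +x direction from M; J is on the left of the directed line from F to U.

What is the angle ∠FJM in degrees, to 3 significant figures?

28.6°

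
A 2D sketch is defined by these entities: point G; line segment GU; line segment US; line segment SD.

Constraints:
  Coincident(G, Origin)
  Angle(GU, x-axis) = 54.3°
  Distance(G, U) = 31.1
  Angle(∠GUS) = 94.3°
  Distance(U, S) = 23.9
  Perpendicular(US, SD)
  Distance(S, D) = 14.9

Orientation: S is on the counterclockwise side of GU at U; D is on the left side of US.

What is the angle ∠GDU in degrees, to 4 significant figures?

63.50°

G is at the origin; GU runs at 54.3° with length 31.1, so U = 31.1·(cos 54.3°, sin 54.3°) = (18.15, 25.26). ∠GUS = 94.3°, so US runs at 54.3° + (180° − 94.3°) = 140.0° from the x-axis; with |US| = 23.9, S = U + 23.9·(cos 140.0°, sin 140.0°) = (-0.1603, 40.62). US is perpendicular to SD; with |SD| = 14.9 on the left of US, D = S + 14.9·(-0.6428, -0.7660) = (-9.738, 29.20). Then cos ∠GDU = DG·DU / (|DG||DU|), giving 63.50°.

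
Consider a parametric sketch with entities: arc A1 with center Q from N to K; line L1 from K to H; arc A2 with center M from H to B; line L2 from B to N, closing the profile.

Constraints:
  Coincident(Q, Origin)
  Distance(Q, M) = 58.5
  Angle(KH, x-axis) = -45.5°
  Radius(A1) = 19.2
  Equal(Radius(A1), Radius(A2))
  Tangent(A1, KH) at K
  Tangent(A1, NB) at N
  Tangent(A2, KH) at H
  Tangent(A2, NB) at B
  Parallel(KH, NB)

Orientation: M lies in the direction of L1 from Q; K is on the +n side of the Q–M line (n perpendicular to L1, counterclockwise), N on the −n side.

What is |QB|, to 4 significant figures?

61.57

The slot axis is L1's direction at -45.5°, so u = (cos -45.5°, sin -45.5°) = (0.7009, -0.7133) and n = (−sin -45.5°, cos -45.5°) = (0.7133, 0.7009). Q is at the origin and M lies 58.5 along u from Q, so M = 58.5·u = (41.00, -41.73). Tangency of A1 to both parallel lines with radius 19.2 puts K and N at Q ± 19.2·n: K = (13.69, 13.46), N = (-13.69, -13.46). Equal radii place H and B the same way about M: H = M + 19.2·n = (54.70, -28.27), B = M − 19.2·n = (27.31, -55.18). Then |QB| = |B − Q| = 61.57.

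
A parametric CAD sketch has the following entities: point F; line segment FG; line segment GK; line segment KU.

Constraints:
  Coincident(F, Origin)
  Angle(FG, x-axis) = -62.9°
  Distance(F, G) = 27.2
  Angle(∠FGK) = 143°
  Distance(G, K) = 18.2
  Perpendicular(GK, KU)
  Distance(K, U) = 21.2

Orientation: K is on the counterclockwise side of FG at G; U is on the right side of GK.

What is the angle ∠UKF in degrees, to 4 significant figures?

112.3°

F is at the origin; FG runs at -62.9° with length 27.2, so G = 27.2·(cos -62.9°, sin -62.9°) = (12.39, -24.21). ∠FGK = 143.0°, so GK runs at -62.9° + (180° − 143.0°) = -25.90° from the x-axis; with |GK| = 18.2, K = G + 18.2·(cos -25.90°, sin -25.90°) = (28.76, -32.16). GK ⟂ KU; with |KU| = 21.2 on the right of GK, U = K + 21.2·(-0.4368, -0.8996) = (19.50, -51.23). Then cos ∠UKF = KU·KF / (|KU||KF|), giving 112.3°.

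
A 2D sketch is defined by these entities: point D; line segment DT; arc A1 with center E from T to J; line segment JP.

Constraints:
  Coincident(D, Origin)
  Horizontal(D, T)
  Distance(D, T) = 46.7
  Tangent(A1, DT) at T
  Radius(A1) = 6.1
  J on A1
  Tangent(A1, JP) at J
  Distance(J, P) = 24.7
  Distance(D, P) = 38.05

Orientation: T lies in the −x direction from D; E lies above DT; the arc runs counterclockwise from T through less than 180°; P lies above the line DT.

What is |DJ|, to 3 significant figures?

41.5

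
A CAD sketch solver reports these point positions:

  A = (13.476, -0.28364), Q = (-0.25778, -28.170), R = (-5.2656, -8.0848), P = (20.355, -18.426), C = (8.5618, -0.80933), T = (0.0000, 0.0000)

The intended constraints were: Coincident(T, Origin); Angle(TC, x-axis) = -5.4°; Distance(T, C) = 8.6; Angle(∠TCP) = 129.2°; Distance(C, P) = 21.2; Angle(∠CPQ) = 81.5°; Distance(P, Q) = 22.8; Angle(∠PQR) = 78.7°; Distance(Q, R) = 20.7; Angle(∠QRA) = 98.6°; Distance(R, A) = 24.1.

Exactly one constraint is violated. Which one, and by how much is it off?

Distance(R, A) = 24.1 — off by 3.80.

T = (0.00, 0.00) ✓; TC at -5.400° ✓; |TC| = 8.600 ✓; ∠TCP = 129.2° ✓; |CP| = 21.20 ✓; ∠CPQ = 81.50° ✓; |PQ| = 22.80 ✓; ∠PQR = 78.70° ✓; |QR| = 20.70 ✓; ∠QRA = 98.60° ✓; |RA| = 20.30 ✗.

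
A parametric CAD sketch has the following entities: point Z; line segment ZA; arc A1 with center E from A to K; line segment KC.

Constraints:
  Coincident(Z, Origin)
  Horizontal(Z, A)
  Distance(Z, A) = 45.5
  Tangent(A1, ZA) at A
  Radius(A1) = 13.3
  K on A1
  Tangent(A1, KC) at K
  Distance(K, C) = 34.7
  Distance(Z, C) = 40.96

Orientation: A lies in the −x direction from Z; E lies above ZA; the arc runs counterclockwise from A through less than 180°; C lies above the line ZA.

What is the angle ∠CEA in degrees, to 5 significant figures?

130.09°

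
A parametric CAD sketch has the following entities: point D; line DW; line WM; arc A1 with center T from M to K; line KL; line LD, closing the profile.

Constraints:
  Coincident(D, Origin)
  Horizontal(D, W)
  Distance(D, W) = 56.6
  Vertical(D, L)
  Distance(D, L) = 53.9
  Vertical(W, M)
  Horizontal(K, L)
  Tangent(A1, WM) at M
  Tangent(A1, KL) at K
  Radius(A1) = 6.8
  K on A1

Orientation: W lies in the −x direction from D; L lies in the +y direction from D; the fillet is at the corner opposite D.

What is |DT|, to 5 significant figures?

68.545

D is at the origin; DW is horizontal with |DW| = 56.6 and W on the −x side, so W = (-56.600, 0.0000). D and L share the same x with |DL| = 53.9 and L on the +y side, so L = (0.0000, 53.900). The virtual corner opposite D is at (-56.600, 53.900). Tangency of A1 to WM means the radius TM is perpendicular to WM and since A1 is tangent to KL there, TK ⟂ KL, with radius 6.8, so the center T sits 6.8 in from both sides at T = (-49.800, 47.100). Then |DT| = |T − D| = 68.545.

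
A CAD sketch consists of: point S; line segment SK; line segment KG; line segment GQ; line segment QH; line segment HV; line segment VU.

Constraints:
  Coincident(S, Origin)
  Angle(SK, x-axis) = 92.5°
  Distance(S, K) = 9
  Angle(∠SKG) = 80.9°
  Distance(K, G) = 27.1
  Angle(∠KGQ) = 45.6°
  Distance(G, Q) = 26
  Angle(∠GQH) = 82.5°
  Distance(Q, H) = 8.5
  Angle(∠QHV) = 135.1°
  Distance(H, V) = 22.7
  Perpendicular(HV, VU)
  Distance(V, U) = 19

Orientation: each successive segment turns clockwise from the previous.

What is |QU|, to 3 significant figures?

31.5

S is at the origin; SK runs at 92.5° with length 9.0, so K = (-0.393, 8.99). ∠SKG = 80.9° gives KG at -6.60° from the x-axis; with |KG| = 27.1, G = (26.5, 5.88). ∠KGQ = 45.6° gives GQ at -141° from the x-axis; with |GQ| = 26.0, Q = (6.32, -10.5). ∠GQH = 82.5° gives QH at 122° from the x-axis; with |QH| = 8.5, H = (1.88, -3.24). ∠QHV = 135.1° gives HV at 76.6° from the x-axis; with |HV| = 22.7, V = (7.14, 18.8). HV is perpendicular to VU, so VU runs at -13.4°; with |VU| = 19.0, U = (25.6, 14.4). Then |QU| = |U − Q| = 31.5.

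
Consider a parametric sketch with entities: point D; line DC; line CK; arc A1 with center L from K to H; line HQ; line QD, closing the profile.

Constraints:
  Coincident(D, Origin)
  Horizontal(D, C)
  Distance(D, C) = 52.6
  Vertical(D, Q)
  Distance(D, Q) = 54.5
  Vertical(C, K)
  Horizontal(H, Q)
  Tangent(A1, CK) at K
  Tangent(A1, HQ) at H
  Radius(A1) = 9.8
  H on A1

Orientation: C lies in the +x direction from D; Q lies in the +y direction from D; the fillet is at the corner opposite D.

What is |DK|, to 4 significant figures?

69.03

D is at the origin; D and C share the same y with |DC| = 52.6 and C on the +x side, so C = (52.60, 0.000). DQ is vertical with |DQ| = 54.5 and Q on the +y side, so Q = (0.000, 54.50). The virtual corner opposite D is at (52.60, 54.50). Tangency of A1 to CK means the radius LK is perpendicular to CK and since A1 is tangent to HQ there, LH ⟂ HQ, with radius 9.8, so the center L sits 9.8 in from both sides at L = (42.80, 44.70). That places the tangent points at K = (52.60, 44.70) on CK and H = (42.80, 54.50) on HQ. Then |DK| = |K − D| = 69.03.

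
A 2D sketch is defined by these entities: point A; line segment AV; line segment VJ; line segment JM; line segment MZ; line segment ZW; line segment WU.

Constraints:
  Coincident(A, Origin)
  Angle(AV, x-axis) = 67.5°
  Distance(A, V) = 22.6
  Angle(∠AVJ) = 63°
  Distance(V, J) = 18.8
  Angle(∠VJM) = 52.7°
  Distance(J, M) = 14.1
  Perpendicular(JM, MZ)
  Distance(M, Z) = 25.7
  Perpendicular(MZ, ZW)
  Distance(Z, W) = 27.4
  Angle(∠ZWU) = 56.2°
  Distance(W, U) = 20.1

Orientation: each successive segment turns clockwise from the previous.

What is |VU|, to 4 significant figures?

14.77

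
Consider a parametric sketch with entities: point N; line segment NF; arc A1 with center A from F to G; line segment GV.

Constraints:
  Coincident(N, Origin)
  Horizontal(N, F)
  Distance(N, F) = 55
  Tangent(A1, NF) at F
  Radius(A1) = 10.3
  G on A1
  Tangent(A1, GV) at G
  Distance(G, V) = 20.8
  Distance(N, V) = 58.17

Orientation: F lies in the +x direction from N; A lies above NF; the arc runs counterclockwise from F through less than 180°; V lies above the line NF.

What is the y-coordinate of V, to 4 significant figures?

32.50

N is at the origin; NF is horizontal with |NF| = 55.0 and F on the +x side, so F = (55.00, 0.000). A1 meets NF tangentially, so AF is at right angles to NF, so A = F + (0, 10.3) = (55.00, 10.30). Since AG ⟂ GV (tangency), |AV| = √(10.3² + 20.8²) = 23.21 regardless of where G sits on A1. So V lies on both circle(N, 58.17) and circle(A, 23.21); the above-NF intersection is V = (48.24, 32.50). G is the foot of the tangent from V: G = (62.50, 17.36).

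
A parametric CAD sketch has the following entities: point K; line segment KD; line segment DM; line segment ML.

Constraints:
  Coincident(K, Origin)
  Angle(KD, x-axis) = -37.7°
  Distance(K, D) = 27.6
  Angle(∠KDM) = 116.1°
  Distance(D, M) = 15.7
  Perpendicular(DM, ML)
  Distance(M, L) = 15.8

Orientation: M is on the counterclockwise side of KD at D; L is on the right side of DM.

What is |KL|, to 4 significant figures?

49.22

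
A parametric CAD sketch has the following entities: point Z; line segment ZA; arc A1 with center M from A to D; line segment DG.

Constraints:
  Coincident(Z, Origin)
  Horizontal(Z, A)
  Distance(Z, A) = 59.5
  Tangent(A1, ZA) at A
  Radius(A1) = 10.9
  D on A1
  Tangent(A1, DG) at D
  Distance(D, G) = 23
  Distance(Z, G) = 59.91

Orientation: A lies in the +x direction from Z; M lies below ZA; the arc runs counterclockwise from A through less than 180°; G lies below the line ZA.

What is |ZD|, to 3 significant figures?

49.9

Checks: |ZA| = 59.50 ✓; |MD| = 10.90 ✓; ∠(MD, DG) = 90.00° ✓; |DG| = 23.00 ✓; |ZG| = 59.91 ✓.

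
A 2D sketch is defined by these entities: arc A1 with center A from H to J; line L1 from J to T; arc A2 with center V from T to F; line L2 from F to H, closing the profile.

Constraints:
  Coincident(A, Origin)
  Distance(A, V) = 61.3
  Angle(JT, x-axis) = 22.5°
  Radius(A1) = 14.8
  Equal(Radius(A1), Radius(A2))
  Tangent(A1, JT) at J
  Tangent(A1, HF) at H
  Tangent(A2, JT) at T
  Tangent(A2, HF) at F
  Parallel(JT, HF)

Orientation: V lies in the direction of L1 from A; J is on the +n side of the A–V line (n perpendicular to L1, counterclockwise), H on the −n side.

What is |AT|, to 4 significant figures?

63.06

The slot axis is L1's direction at 22.5°, so u = (cos 22.5°, sin 22.5°) = (0.9239, 0.3827) and n = (−sin 22.5°, cos 22.5°) = (-0.3827, 0.9239). A is at the origin and V lies 61.3 along u from A, so V = 61.3·u = (56.63, 23.46). Tangency of A1 to both parallel lines with radius 14.8 puts J and H at A ± 14.8·n: J = (-5.664, 13.67), H = (5.664, -13.67). Equal radii place T and F the same way about V: T = V + 14.8·n = (50.97, 37.13), F = V − 14.8·n = (62.30, 9.785). Then |AT| = |T − A| = 63.06.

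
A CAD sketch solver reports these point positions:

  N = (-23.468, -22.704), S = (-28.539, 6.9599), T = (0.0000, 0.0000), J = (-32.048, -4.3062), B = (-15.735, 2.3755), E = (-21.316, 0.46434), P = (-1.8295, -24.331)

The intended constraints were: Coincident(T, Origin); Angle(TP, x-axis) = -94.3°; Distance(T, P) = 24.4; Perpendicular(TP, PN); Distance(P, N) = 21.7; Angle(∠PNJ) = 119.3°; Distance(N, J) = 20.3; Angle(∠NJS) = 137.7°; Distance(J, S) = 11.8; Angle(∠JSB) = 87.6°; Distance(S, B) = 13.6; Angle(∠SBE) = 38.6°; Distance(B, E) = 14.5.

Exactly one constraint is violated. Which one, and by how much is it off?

Distance(B, E) = 14.5 — off by 8.60.

T = (0.00, 0.00) ✓; TP at -94.30° ✓; |TP| = 24.40 ✓; ∠(TP, PN) = 90.00° ✓; |PN| = 21.70 ✓; ∠PNJ = 119.3° ✓; |NJ| = 20.30 ✓; ∠NJS = 137.7° ✓; |JS| = 11.80 ✓; ∠JSB = 87.60° ✓; |SB| = 13.60 ✓; ∠SBE = 38.60° ✓; |BE| = 5.899 ✗.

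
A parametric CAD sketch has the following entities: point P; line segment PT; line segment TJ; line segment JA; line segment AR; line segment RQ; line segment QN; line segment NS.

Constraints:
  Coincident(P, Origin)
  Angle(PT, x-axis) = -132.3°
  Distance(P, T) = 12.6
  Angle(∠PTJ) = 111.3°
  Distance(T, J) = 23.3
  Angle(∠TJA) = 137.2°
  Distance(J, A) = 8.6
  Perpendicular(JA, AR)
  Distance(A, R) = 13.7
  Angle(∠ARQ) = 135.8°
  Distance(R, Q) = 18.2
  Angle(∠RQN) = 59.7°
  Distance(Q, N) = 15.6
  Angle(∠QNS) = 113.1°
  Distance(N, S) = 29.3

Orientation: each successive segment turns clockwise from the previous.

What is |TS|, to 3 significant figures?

38.8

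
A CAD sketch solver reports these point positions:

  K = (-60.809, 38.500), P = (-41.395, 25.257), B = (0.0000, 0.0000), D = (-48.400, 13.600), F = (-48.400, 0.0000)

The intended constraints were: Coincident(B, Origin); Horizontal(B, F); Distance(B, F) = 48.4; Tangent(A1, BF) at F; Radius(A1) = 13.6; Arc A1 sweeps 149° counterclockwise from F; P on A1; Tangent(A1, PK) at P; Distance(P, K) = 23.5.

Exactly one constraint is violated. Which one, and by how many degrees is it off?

Tangent(A1, PK) at P — off by 3.30°.

B = (0.00, 0.00) ✓; B.y = 0.00, F.y = 0.00 ✓; |BF| = 48.40 ✓; ∠(DF, FB) = 90.00° ✓; |DF| = 13.60 ✓; bearing(D→P) − bearing(D→F) = 149.0° ✓; |DP| = 13.60 ✓; ∠(DP, PK) = 93.30° ✗; |PK| = 23.50 ✓.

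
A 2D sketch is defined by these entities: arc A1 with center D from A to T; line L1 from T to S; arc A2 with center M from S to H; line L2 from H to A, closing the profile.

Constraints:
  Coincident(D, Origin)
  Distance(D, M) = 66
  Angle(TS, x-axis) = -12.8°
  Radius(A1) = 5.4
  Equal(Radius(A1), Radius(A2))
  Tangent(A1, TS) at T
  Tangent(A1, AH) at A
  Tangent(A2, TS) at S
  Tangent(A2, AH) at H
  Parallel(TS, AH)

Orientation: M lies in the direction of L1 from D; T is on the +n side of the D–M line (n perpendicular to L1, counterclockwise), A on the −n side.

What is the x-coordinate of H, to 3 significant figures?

63.2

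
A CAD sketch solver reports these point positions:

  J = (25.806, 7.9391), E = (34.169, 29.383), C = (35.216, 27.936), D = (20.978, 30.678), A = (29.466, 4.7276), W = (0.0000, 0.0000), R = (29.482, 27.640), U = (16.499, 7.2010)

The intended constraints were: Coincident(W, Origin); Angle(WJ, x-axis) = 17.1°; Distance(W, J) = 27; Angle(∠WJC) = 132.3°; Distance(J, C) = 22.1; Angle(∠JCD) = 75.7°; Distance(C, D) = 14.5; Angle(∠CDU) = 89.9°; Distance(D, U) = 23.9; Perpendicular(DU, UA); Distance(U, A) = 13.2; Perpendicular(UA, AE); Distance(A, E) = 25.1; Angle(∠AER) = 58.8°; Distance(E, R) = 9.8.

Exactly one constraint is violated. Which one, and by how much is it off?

Distance(E, R) = 9.8 — off by 4.80.

W = (0.00, 0.00) ✓; WJ at 17.10° ✓; |WJ| = 27.00 ✓; ∠WJC = 132.3° ✓; |JC| = 22.10 ✓; ∠JCD = 75.70° ✓; |CD| = 14.50 ✓; ∠CDU = 89.90° ✓; |DU| = 23.90 ✓; ∠(DU, UA) = 90.00° ✓; |UA| = 13.20 ✓; ∠(UA, AE) = 90.00° ✓; |AE| = 25.10 ✓; ∠AER = 58.80° ✓; |ER| = 5.001 ✗.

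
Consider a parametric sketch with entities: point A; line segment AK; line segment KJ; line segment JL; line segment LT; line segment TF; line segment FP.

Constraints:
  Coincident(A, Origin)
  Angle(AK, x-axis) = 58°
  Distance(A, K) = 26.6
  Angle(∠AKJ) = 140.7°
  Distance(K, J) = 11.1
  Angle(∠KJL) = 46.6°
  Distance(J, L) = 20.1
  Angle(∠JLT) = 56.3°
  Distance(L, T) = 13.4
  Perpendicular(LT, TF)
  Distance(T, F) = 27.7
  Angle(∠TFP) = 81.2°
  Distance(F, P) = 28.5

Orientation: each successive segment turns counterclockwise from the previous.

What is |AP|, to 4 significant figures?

44.47

A is at the origin; AK runs at 58.0° with length 26.6, so K = (14.10, 22.56). ∠AKJ = 140.7° gives KJ at 97.30° from the x-axis; with |KJ| = 11.1, J = (12.69, 33.57). ∠KJL = 46.6° gives JL at -129.3° from the x-axis; with |JL| = 20.1, L = (-0.04552, 18.01). ∠JLT = 56.3° gives LT at -5.600° from the x-axis; with |LT| = 13.4, T = (13.29, 16.71). The perpendicularity gives TF at right angles to LT, so TF runs at 84.40°; with |TF| = 27.7, F = (15.99, 44.27). ∠TFP = 81.2° gives FP at -176.8° from the x-axis; with |FP| = 28.5, P = (-12.46, 42.68). Then |AP| = |P − A| = 44.47.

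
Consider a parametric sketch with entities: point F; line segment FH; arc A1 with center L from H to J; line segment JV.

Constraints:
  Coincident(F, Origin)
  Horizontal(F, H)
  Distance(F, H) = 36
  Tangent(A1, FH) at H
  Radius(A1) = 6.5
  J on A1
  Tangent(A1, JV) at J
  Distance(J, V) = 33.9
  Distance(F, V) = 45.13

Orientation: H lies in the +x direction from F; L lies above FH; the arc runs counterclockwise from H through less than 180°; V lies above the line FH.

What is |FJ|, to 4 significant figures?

42.67

F is at the origin; F and H share the same y with |FH| = 36.0 and H on the +x side, so H = (36.00, 0.000). Tangency of A1 to FH means the radius LH is perpendicular to FH, so L = H + (0, 6.5) = (36.00, 6.500). Since LJ ⟂ JV (tangency), |LV| = √(6.5² + 33.9²) = 34.52 regardless of where J sits on A1. So V lies on both circle(F, 45.13) and circle(L, 34.52); the above-FH intersection is V = (23.35, 38.62). J is the foot of the tangent from V: J = (41.49, 9.978).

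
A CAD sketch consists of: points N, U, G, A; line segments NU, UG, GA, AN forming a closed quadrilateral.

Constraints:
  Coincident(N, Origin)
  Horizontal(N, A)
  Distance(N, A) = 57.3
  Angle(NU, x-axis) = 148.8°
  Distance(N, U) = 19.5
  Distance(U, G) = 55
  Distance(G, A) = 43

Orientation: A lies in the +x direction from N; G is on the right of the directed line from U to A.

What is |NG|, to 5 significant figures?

36.080

Checks: |UG| = 55.00 ✓; |GA| = 43.00 ✓.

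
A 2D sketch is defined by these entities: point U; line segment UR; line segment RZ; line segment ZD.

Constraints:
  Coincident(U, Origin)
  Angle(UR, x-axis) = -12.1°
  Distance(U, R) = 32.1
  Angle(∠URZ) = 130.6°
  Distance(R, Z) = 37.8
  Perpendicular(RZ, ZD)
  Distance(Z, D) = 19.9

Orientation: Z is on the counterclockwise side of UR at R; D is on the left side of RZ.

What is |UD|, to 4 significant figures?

58.86

U is at the origin; UR runs at -12.1° with length 32.1, so R = 32.1·(cos -12.1°, sin -12.1°) = (31.39, -6.729). ∠URZ = 130.6°, so RZ runs at -12.1° + (180° − 130.6°) = 37.30° from the x-axis; with |RZ| = 37.8, Z = R + 37.8·(cos 37.30°, sin 37.30°) = (61.46, 16.18). RZ ⟂ ZD; with |ZD| = 19.9 on the left of RZ, D = Z + 19.9·(-0.6060, 0.7955) = (49.40, 32.01). Then |UD| = |D − U| = 58.86.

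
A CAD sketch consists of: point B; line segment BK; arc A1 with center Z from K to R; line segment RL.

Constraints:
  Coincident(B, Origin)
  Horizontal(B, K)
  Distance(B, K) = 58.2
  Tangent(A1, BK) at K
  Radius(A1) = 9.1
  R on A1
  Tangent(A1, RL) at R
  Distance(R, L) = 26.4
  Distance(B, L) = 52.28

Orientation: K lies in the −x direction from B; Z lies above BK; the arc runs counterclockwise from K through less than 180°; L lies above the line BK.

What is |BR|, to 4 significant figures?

49.92

B is at the origin; B and K share the same y with |BK| = 58.2 and K on the −x side, so K = (-58.20, 0.000). The tangent condition forces ZK to be normal to BK, so Z = K + (0, 9.1) = (-58.20, 9.100). Since ZR ⟂ RL (tangency), |ZL| = √(9.1² + 26.4²) = 27.92 regardless of where R sits on A1. So L lies on both circle(B, 52.28) and circle(Z, 27.92); the above-BK intersection is L = (-41.65, 31.59). R is the foot of the tangent from L: R = (-49.51, 6.391).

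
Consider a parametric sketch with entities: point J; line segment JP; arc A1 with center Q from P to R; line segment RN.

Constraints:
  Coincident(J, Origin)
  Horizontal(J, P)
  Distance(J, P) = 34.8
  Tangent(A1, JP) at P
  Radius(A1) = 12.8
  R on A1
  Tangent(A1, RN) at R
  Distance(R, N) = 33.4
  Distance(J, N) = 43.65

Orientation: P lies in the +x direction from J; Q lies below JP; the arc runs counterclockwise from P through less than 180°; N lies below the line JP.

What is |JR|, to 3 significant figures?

24.3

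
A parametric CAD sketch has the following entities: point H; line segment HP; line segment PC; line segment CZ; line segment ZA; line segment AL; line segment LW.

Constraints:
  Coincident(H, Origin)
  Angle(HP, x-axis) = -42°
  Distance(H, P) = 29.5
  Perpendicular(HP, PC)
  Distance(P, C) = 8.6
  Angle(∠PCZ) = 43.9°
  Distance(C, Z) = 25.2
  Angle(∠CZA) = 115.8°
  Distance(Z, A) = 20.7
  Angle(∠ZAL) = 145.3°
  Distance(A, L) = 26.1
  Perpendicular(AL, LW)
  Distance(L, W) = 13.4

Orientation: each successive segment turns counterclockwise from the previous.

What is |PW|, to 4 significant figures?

37.94

H is at the origin; HP runs at -42.0° with length 29.5, so P = (21.92, -19.74). HP is perpendicular to PC, so PC runs at 48.00°; with |PC| = 8.6, C = (27.68, -13.35). ∠PCZ = 43.9° gives CZ at -175.9° from the x-axis; with |CZ| = 25.2, Z = (2.542, -15.15). ∠CZA = 115.8° gives ZA at -111.7° from the x-axis; with |ZA| = 20.7, A = (-5.112, -34.38). ∠ZAL = 145.3° gives AL at -77.00° from the x-axis; with |AL| = 26.1, L = (0.7593, -59.81). AL is perpendicular to LW, so LW runs at 13.00°; with |LW| = 13.4, W = (13.82, -56.80). Then |PW| = |W − P| = 37.94.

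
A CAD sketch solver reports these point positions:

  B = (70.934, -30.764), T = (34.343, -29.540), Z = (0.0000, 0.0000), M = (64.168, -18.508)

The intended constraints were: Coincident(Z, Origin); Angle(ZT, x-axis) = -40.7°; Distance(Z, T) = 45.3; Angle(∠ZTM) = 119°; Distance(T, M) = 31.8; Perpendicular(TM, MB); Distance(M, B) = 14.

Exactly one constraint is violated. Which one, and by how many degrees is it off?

Perpendicular(TM, MB) — off by 8.60°.

Z = (0.00, 0.00) ✓; ZT at -40.70° ✓; |ZT| = 45.30 ✓; ∠ZTM = 119.0° ✓; |TM| = 31.80 ✓; ∠(TM, MB) = 81.40° ✗; |MB| = 14.00 ✓.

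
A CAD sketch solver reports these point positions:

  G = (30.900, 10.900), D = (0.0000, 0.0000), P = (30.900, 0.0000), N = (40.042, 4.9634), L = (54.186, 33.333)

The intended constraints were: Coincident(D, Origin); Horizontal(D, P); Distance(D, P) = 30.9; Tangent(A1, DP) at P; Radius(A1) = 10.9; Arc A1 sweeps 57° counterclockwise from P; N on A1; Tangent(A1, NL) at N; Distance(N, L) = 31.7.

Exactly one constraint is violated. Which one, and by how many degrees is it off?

Tangent(A1, NL) at N — off by 6.50°.

D = (0.00, 0.00) ✓; D.y = 0.00, P.y = 0.00 ✓; |DP| = 30.90 ✓; ∠(GP, PD) = 90.00° ✓; |GP| = 10.90 ✓; bearing(G→N) − bearing(G→P) = 57.00° ✓; |GN| = 10.90 ✓; ∠(GN, NL) = 83.50° ✗; |NL| = 31.70 ✓.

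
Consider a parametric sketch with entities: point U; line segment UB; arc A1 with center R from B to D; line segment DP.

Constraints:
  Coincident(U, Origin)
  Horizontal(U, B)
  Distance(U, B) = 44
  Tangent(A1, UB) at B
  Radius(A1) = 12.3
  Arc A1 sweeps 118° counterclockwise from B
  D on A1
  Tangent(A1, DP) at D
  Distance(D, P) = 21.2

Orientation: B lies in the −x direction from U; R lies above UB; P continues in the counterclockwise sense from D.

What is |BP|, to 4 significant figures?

36.80

On A1, B sits at bearing -90° from R; a 118° counterclockwise sweep puts D at bearing 28°, so D = R + 12.3·(cos 28°, sin 28°) = (-33.14, 18.07). A1 meets DP tangentially, so RD is at right angles to DP, so DP runs along (−sin 28°, cos 28°); with |DP| = 21.2, P = (-43.09, 36.79). Then |BP| = |P − B| = 36.80.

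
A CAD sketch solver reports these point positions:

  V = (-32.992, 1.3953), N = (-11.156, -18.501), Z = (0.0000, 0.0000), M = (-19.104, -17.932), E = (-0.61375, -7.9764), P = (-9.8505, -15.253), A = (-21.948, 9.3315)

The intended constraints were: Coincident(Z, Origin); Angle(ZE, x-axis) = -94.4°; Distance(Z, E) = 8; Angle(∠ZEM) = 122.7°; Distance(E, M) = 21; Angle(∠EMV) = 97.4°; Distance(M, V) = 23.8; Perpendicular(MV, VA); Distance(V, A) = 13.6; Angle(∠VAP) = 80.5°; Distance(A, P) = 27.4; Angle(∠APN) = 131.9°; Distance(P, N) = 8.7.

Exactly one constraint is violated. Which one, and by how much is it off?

Distance(P, N) = 8.7 — off by 5.20.

Z = (0.00, 0.00) ✓; ZE at -94.40° ✓; |ZE| = 8.000 ✓; ∠ZEM = 122.7° ✓; |EM| = 21.00 ✓; ∠EMV = 97.40° ✓; |MV| = 23.80 ✓; ∠(MV, VA) = 90.00° ✓; |VA| = 13.60 ✓; ∠VAP = 80.50° ✓; |AP| = 27.40 ✓; ∠APN = 131.9° ✓; |PN| = 3.501 ✗.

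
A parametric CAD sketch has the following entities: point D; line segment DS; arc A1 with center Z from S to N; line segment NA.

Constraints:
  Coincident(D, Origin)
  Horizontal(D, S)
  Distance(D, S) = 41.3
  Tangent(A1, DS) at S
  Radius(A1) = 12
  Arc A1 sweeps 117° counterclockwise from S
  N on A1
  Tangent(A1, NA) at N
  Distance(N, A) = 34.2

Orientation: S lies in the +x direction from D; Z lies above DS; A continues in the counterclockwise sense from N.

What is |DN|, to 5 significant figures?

54.842

D is at the origin; DS is horizontal with |DS| = 41.3 and S on the +x side, so S = (41.300, 0.0000). Tangency of A1 to DS means the radius ZS is perpendicular to DS, so Z = S + (0, 12) = (41.300, 12.000). On A1, S sits at bearing -90° from Z; a 117° counterclockwise sweep puts N at bearing 27°, so N = Z + 12.0·(cos 27°, sin 27°) = (51.992, 17.448). Then |DN| = |N − D| = 54.842.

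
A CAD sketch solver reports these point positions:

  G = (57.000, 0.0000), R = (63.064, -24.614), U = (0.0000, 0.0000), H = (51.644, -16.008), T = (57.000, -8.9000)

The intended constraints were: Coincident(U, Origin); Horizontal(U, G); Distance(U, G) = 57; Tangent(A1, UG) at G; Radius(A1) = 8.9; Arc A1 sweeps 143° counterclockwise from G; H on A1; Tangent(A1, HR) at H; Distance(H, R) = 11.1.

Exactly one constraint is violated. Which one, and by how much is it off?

Distance(H, R) = 11.1 — off by 3.20.

U = (0.00, 0.00) ✓; U.y = 0.00, G.y = 0.00 ✓; |UG| = 57.00 ✓; ∠(TG, GU) = 90.00° ✓; |TG| = 8.900 ✓; bearing(T→H) − bearing(T→G) = 143.0° ✓; |TH| = 8.900 ✓; ∠(TH, HR) = 90.00° ✓; |HR| = 14.30 ✗.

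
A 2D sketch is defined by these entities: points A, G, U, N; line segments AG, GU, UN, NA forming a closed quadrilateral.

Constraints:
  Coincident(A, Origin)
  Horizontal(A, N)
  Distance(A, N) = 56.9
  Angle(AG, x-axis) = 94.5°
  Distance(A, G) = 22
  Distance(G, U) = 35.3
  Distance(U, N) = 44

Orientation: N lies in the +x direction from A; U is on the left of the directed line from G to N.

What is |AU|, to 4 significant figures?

47.03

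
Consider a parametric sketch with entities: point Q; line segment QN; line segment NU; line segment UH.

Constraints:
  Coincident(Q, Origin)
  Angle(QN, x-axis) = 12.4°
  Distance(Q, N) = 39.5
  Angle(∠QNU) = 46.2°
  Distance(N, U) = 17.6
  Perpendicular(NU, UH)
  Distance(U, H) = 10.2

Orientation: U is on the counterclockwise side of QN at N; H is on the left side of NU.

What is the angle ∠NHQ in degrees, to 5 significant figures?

148.10°

∠QNU = 46.2°, so NU runs at 12.4° + (180° − 46.2°) = 146.20° from the x-axis; with |NU| = 17.6, U = N + 17.6·(cos 146.20°, sin 146.20°) = (23.953, 18.273). The perpendicularity gives UH at right angles to NU; with |UH| = 10.2 on the left of NU, H = U + 10.2·(-0.55630, -0.83098) = (18.279, 9.7968). Then cos ∠NHQ = HN·HQ / (|HN||HQ|), giving 148.10°.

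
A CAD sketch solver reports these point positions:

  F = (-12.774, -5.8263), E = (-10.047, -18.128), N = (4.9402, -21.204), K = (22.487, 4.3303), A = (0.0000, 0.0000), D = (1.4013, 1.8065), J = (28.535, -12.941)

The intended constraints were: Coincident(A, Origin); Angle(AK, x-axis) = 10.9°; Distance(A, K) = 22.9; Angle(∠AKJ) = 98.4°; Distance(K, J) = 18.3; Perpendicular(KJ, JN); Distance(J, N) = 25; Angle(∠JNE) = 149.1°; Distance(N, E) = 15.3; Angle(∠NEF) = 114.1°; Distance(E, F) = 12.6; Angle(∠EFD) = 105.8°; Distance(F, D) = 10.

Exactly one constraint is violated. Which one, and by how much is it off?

Distance(F, D) = 10 — off by 6.10.

A = (0.00, 0.00) ✓; AK at 10.90° ✓; |AK| = 22.90 ✓; ∠AKJ = 98.40° ✓; |KJ| = 18.30 ✓; ∠(KJ, JN) = 90.00° ✓; |JN| = 25.00 ✓; ∠JNE = 149.1° ✓; |NE| = 15.30 ✓; ∠NEF = 114.1° ✓; |EF| = 12.60 ✓; ∠EFD = 105.8° ✓; |FD| = 16.10 ✗.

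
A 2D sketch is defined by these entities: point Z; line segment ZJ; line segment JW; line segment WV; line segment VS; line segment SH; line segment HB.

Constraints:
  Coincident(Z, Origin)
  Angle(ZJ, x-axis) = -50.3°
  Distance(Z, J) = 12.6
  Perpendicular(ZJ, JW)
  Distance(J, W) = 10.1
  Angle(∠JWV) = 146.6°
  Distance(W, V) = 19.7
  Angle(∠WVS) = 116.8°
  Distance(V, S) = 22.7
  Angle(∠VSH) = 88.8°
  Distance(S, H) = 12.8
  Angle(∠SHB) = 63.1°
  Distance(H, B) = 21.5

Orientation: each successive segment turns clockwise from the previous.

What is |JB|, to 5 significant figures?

27.340

Z is at the origin; ZJ runs at -50.3° with length 12.6, so J = (8.0485, -9.6944). ZJ ⟂ JW, so JW runs at -140.30°; with |JW| = 10.1, W = (0.27754, -16.146). ∠JWV = 146.6° gives WV at -173.70° from the x-axis; with |WV| = 19.7, V = (-19.303, -18.308). ∠WVS = 116.8° gives VS at 123.10° from the x-axis; with |VS| = 22.7, S = (-31.700, 0.70846). ∠VSH = 88.8° gives SH at 31.900° from the x-axis; with |SH| = 12.8, H = (-20.833, 7.4725). ∠SHB = 63.1° gives HB at -85.000° from the x-axis; with |HB| = 21.5, B = (-18.959, -13.946). Then |JB| = |B − J| = 27.340.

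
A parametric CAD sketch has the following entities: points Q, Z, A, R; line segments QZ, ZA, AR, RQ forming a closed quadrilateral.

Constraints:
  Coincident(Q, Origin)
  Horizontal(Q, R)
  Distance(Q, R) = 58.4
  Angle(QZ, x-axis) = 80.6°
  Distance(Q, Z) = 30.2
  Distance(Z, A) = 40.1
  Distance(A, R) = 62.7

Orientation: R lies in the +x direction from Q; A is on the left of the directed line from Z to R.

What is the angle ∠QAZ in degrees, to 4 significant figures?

15.63°

Checks: QZ at 80.60° ✓; |ZA| = 40.10 ✓; |AR| = 62.70 ✓.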